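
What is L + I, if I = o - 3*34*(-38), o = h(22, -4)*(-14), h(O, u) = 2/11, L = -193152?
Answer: -2082064/11 ≈ -1.8928e+5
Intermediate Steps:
h(O, u) = 2/11 (h(O, u) = 2*(1/11) = 2/11)
o = -28/11 (o = (2/11)*(-14) = -28/11 ≈ -2.5455)
I = 42608/11 (I = -28/11 - 3*34*(-38) = -28/11 - 102*(-38) = -28/11 + 3876 = 42608/11 ≈ 3873.5)
L + I = -193152 + 42608/11 = -2082064/11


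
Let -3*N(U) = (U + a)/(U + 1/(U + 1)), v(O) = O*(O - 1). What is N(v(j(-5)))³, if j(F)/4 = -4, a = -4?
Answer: -14505361579072/409460675852593 ≈ -0.035426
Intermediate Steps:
j(F) = -16 (j(F) = 4*(-4) = -16)
v(O) = O*(-1 + O)
N(U) = -(-4 + U)/(3*(U + 1/(1 + U))) (N(U) = -(U - 4)/(3*(U + 1/(U + 1))) = -(-4 + U)/(3*(U + 1/(1 + U))))
N(v(j(-5)))³ = ((4/3 - 16*(-1 - 16) - 256*(-1 - 16)²/3)/(1 - 16*(-1 - 16) + (-16*(-1 - 16))²))³ = ((4/3 - 16*(-17) - (-16*(-17))²/3)/(1 - 16*(-17) + (-16*(-17))²))³ = ((4/3 + 272 - ⅓*272²)/(1 + 272 + 272²))³ = ((4/3 + 272 - ⅓*73984)/(1 + 272 + 73984))³ = ((4/3 + 272 - 73984/3)/74257)³ = ((1/74257)*(-24388))³ = (-24388/74257)³ = -14505361579072/409460675852593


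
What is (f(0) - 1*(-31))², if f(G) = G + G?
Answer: 961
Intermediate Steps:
f(G) = 2*G
(f(0) - 1*(-31))² = (2*0 - 1*(-31))² = (0 + 31)² = 31² = 961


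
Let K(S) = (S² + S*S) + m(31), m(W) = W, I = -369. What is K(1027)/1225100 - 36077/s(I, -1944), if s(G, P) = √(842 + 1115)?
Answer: 2109489/1225100 - 36077*√1957/1957 ≈ -813.80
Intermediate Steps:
K(S) = 31 + 2*S² (K(S) = (S² + S*S) + 31 = (S² + S²) + 31 = 2*S² + 31 = 31 + 2*S²)
s(G, P) = √1957
K(1027)/1225100 - 36077/s(I, -1944) = (31 + 2*1027²)/1225100 - 36077*√1957/1957 = (31 + 2*1054729)*(1/1225100) - 36077*√1957/1957 = (31 + 2109458)*(1/1225100) - 36077*√1957/1957 = 2109489*(1/1225100) - 36077*√1957/1957 = 2109489/1225100 - 36077*√1957/1957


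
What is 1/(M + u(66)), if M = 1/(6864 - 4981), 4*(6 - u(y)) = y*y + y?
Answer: -3766/4140715 ≈ -0.00090950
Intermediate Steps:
u(y) = 6 - y/4 - y²/4 (u(y) = 6 - (y*y + y)/4 = 6 - (y² + y)/4 = 6 - (y + y²)/4 = 6 + (-y/4 - y²/4) = 6 - y/4 - y²/4)
M = 1/1883 ≈ 0.00053107
1/(M + u(66)) = 1/(1/1883 + (6 - ¼*66 - ¼*66²)) = 1/(1/1883 + (6 - 33/2 - ¼*4356)) = 1/(1/1883 + (6 - 33/2 - 1089)) = 1/(1/1883 - 2199/2) = 1/(-4140715/3766) = -3766/4140715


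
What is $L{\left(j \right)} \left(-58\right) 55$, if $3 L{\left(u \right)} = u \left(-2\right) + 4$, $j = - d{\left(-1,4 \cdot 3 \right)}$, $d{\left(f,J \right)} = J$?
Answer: $- \frac{89320}{3} \approx -29773.0$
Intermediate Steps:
$j = -12$ ($j = - 4 \cdot 3 = \left(-1\right) 12 = -12$)
$L{\left(u \right)} = \frac{4}{3} - \frac{2 u}{3}$ ($L{\left(u \right)} = \frac{u \left(-2\right) + 4}{3} = \frac{- 2 u + 4}{3} = \frac{4 - 2 u}{3} = \frac{4}{3} - \frac{2 u}{3}$)
$L{\left(j \right)} \left(-58\right) 55 = \left(\frac{4}{3} - -8\right) \left(-58\right) 55 = \left(\frac{4}{3} + 8\right) \left(-58\right) 55 = \frac{28}{3} \left(-58\right) 55 = \left(- \frac{1624}{3}\right) 55 = - \frac{89320}{3}$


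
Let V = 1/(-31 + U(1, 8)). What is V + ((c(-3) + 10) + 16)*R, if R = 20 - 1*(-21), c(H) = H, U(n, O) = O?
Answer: 21688/23 ≈ 942.96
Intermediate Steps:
R = 41 (R = 20 + 21 = 41)
V = -1/23 (V = 1/(-31 + 8) = 1/(-23) = -1/23 ≈ -0.043478)
V + ((c(-3) + 10) + 16)*R = -1/23 + ((-3 + 10) + 16)*41 = -1/23 + (7 + 16)*41 = -1/23 + 23*41 = -1/23 + 943 = 21688/23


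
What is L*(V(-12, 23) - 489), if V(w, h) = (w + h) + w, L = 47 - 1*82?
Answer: 17150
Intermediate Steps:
L = -35 (L = 47 - 82 = -35)
V(w, h) = h + 2*w (V(w, h) = (h + w) + w = h + 2*w)
L*(V(-12, 23) - 489) = -35*((23 + 2*(-12)) - 489) = -35*((23 - 24) - 489) = -35*(-1 - 489) = -35*(-490) = 17150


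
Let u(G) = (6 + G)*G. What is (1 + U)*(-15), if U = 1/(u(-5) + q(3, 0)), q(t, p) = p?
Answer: -12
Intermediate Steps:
u(G) = G*(6 + G)
U = -⅕ (U = 1/(-5*(6 - 5) + 0) = 1/(-5*1 + 0) = 1/(-5 + 0) = 1/(-5) = -⅕ ≈ -0.20000)
(1 + U)*(-15) = (1 - ⅕)*(-15) = (⅘)*(-15) = -12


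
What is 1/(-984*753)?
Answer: -1/740952 ≈ -1.3496e-6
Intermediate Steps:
1/(-984*753) = 1/(-740952) = -1/740952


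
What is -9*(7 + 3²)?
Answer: -144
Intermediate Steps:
-9*(7 + 3²) = -9*(7 + 9) = -9*16 = -144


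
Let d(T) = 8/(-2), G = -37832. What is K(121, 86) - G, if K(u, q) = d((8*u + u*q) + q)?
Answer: 37828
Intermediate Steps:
d(T) = -4 (d(T) = 8*(-1/2) = -4)
K(u, q) = -4
K(121, 86) - G = -4 - 1*(-37832) = -4 + 37832 = 37828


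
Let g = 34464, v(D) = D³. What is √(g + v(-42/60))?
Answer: √344636570/100 ≈ 185.64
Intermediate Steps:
√(g + v(-42/60)) = √(34464 + (-42/60)³) = √(34464 + (-42*1/60)³) = √(34464 + (-7/10)³) = √(34464 - 343/1000) = √(34463657/1000) = √344636570/100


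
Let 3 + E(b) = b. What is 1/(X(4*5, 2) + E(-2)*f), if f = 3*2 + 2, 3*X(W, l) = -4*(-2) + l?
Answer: -3/110 ≈ -0.027273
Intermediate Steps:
E(b) = -3 + b
X(W, l) = 8/3 + l/3 (X(W, l) = (-4*(-2) + l)/3 = (8 + l)/3 = 8/3 + l/3)
f = 8 (f = 6 + 2 = 8)
1/(X(4*5, 2) + E(-2)*f) = 1/((8/3 + (⅓)*2) + (-3 - 2)*8) = 1/((8/3 + ⅔) - 5*8) = 1/(10/3 - 40) = 1/(-110/3) = -3/110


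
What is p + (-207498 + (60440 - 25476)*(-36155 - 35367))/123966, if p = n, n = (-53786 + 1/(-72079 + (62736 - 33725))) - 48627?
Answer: -1124550817349/9173484 ≈ -1.2259e+5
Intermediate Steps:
n = -4410723085/43068 (n = (-53786 + 1/(-72079 + 29011)) - 48627 = (-53786 + 1/(-43068)) - 48627 = (-53786 - 1/43068) - 48627 = -2316455449/43068 - 48627 = -4410723085/43068 ≈ -1.0241e+5)
p = -4410723085/43068 ≈ -1.0241e+5
p + (-207498 + (60440 - 25476)*(-36155 - 35367))/123966 = -4410723085/43068 + (-207498 + (60440 - 25476)*(-36155 - 35367))/123966 = -4410723085/43068 + (-207498 + 34964*(-71522))*(1/123966) = -4410723085/43068 + (-207498 - 2500695208)*(1/123966) = -4410723085/43068 - 2500902706*1/123966 = -4410723085/43068 - 1250451353/61983 = -1124550817349/9173484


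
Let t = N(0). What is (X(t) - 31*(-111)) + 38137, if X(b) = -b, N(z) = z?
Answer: 41578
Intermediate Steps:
t = 0
(X(t) - 31*(-111)) + 38137 = (-1*0 - 31*(-111)) + 38137 = (0 + 3441) + 38137 = 3441 + 38137 = 41578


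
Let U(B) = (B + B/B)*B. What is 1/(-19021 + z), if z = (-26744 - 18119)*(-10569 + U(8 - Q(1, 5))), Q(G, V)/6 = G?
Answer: 1/473868848 ≈ 2.1103e-9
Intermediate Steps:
Q(G, V) = 6*G
U(B) = B*(1 + B) (U(B) = (B + 1)*B = (1 + B)*B = B*(1 + B))
z = 473887869 (z = (-26744 - 18119)*(-10569 + (8 - 6)*(1 + (8 - 6))) = -44863*(-10569 + (8 - 1*6)*(1 + (8 - 1*6))) = -44863*(-10569 + (8 - 6)*(1 + (8 - 6))) = -44863*(-10569 + 2*(1 + 2)) = -44863*(-10569 + 2*3) = -44863*(-10569 + 6) = -44863*(-10563) = 473887869)
1/(-19021 + z) = 1/(-19021 + 473887869) = 1/473868848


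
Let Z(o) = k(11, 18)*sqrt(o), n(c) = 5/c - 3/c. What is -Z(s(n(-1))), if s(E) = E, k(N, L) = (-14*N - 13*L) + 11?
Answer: 377*I*sqrt(2) ≈ 533.16*I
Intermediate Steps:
k(N, L) = 11 - 14*N - 13*L
n(c) = 2/c
Z(o) = -377*sqrt(o) (Z(o) = (11 - 14*11 - 13*18)*sqrt(o) = (11 - 154 - 234)*sqrt(o) = -377*sqrt(o))
-Z(s(n(-1))) = -(-377)*sqrt(2/(-1)) = -(-377)*sqrt(2*(-1)) = -(-377)*sqrt(-2) = -(-377)*I*sqrt(2) = 377*I*sqrt(2)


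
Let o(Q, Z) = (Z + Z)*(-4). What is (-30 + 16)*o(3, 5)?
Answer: 560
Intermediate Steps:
o(Q, Z) = -8*Z (o(Q, Z) = (2*Z)*(-4) = -8*Z)
(-30 + 16)*o(3, 5) = (-30 + 16)*(-8*5) = -14*(-40) = 560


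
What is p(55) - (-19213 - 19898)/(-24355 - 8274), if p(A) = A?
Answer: 1755484/32629 ≈ 53.801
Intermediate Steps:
p(55) - (-19213 - 19898)/(-24355 - 8274) = 55 - (-19213 - 19898)/(-24355 - 8274) = 55 - (-39111)/(-32629) = 55 - (-39111)*(-1)/32629 = 55 - 1*39111/32629 = 55 - 39111/32629 = 1755484/32629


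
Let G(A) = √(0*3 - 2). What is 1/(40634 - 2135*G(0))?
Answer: 20317/830119203 + 2135*I*√2/1660238406 ≈ 2.4475e-5 + 1.8186e-6*I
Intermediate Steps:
G(A) = I*√2 (G(A) = √(0 - 2) = √(-2) = I*√2)
1/(40634 - 2135*G(0)) = 1/(40634 - 2135*I*√2)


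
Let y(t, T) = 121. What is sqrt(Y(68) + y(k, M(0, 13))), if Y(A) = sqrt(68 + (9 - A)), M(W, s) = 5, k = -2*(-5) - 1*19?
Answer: 2*sqrt(31) ≈ 11.136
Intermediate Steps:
k = -9 (k = 10 - 19 = -9)
Y(A) = sqrt(77 - A)
sqrt(Y(68) + y(k, M(0, 13))) = sqrt(sqrt(77 - 1*68) + 121) = sqrt(sqrt(77 - 68) + 121) = sqrt(sqrt(9) + 121) = sqrt(3 + 121) = sqrt(124) = 2*sqrt(31)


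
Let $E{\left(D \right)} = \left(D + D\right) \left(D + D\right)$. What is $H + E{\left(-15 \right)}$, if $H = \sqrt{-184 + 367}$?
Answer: $900 + \sqrt{183} \approx 913.53$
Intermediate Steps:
$H = \sqrt{183} \approx 13.528$
$E{\left(D \right)} = 4 D^{2}$ ($E{\left(D \right)} = 2 D 2 D = 4 D^{2}$)
$H + E{\left(-15 \right)} = \sqrt{183} + 4 \left(-15\right)^{2} = \sqrt{183} + 4 \cdot 225 = \sqrt{183} + 900 = 900 + \sqrt{183}$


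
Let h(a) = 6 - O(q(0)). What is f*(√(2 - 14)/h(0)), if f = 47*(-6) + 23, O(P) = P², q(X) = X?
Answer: -259*I*√3/3 ≈ -149.53*I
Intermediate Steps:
h(a) = 6 (h(a) = 6 - 1*0² = 6 - 1*0 = 6 + 0 = 6)
f = -259 (f = -282 + 23 = -259)
f*(√(2 - 14)/h(0)) = -259*√(2 - 14)/6 = -259*√(-12)/6 = -259*2*I*√3/6 = -259*I*√3/3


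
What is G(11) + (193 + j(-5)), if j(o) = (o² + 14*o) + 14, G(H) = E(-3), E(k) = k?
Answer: 159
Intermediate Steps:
G(H) = -3
j(o) = 14 + o² + 14*o
G(11) + (193 + j(-5)) = -3 + (193 + (14 + (-5)² + 14*(-5))) = -3 + (193 + (14 + 25 - 70)) = -3 + (193 - 31) = -3 + 162 = 159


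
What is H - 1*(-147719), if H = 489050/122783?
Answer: 18137871027/122783 ≈ 1.4772e+5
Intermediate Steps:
H = 489050/122783 (H = 489050*(1/122783) = 489050/122783 ≈ 3.9830)
H - 1*(-147719) = 489050/122783 - 1*(-147719) = 489050/122783 + 147719 = 18137871027/122783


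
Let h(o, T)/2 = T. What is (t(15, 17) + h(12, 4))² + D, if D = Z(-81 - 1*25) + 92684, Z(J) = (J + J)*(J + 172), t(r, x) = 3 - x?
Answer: 78728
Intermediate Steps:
h(o, T) = 2*T
Z(J) = 2*J*(172 + J) (Z(J) = (2*J)*(172 + J) = 2*J*(172 + J))
D = 78692 (D = 2*(-81 - 1*25)*(172 + (-81 - 1*25)) + 92684 = 2*(-81 - 25)*(172 + (-81 - 25)) + 92684 = 2*(-106)*(172 - 106) + 92684 = 2*(-106)*66 + 92684 = -13992 + 92684 = 78692)
(t(15, 17) + h(12, 4))² + D = ((3 - 1*17) + 2*4)² + 78692 = ((3 - 17) + 8)² + 78692 = (-14 + 8)² + 78692 = (-6)² + 78692 = 36 + 78692 = 78728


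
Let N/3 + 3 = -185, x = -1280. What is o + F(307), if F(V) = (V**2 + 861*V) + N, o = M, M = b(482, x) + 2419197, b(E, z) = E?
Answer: 2777691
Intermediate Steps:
N = -564 (N = -9 + 3*(-185) = -9 - 555 = -564)
M = 2419679 (M = 482 + 2419197 = 2419679)
o = 2419679
F(V) = -564 + V**2 + 861*V (F(V) = (V**2 + 861*V) - 564 = -564 + V**2 + 861*V)
o + F(307) = 2419679 + (-564 + 307**2 + 861*307) = 2419679 + (-564 + 94249 + 264327) = 2419679 + 358012 = 2777691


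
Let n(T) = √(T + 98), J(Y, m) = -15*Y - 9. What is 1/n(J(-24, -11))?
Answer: √449/449 ≈ 0.047193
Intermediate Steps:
J(Y, m) = -9 - 15*Y
n(T) = √(98 + T)
1/n(J(-24, -11)) = 1/(√(98 + (-9 - 15*(-24)))) = 1/(√(98 + (-9 + 360))) = 1/(√(98 + 351)) = 1/(√449) = √449/449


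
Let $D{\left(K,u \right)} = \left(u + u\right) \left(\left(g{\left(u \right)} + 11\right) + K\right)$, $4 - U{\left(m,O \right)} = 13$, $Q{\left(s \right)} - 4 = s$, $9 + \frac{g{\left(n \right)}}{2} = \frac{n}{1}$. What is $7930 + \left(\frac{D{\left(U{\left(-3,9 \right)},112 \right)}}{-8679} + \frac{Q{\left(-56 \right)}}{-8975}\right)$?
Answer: $\frac{617281906358}{77894025} \approx 7924.6$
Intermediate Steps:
$g{\left(n \right)} = -18 + 2 n$ ($g{\left(n \right)} = -18 + 2 \frac{n}{1} = -18 + 2 n 1 = -18 + 2 n$)
$Q{\left(s \right)} = 4 + s$
$U{\left(m,O \right)} = -9$ ($U{\left(m,O \right)} = 4 - 13 = -9$)
$D{\left(K,u \right)} = 2 u \left(-7 + K + 2 u\right)$ ($D{\left(K,u \right)} = \left(u + u\right) \left(\left(\left(-18 + 2 u\right) + 11\right) + K\right) = 2 u \left(\left(-7 + 2 u\right) + K\right) = 2 u \left(-7 + K + 2 u\right)$)
$7930 + \left(\frac{D{\left(U{\left(-3,9 \right)},112 \right)}}{-8679} + \frac{Q{\left(-56 \right)}}{-8975}\right) = 7930 + \left(\frac{2 \cdot 112 \left(-7 - 9 + 2 \cdot 112\right)}{-8679} + \frac{4 - 56}{-8975}\right) = 7930 + \left(2 \cdot 112 \left(-7 - 9 + 224\right) \left(- \frac{1}{8679}\right) - - \frac{52}{8975}\right) = 7930 + \left(2 \cdot 112 \cdot 208 \left(- \frac{1}{8679}\right) + \frac{52}{8975}\right) = 7930 + \left(46592 \left(- \frac{1}{8679}\right) + \frac{52}{8975}\right) = 7930 + \left(- \frac{46592}{8679} + \frac{52}{8975}\right) = 7930 - \frac{417711892}{77894025} = \frac{617281906358}{77894025}$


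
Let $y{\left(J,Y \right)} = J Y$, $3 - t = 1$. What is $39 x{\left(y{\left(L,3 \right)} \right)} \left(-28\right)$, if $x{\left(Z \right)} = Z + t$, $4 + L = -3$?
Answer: $20748$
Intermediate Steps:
$L = -7$ ($L = -4 - 3 = -7$)
$t = 2$ ($t = 3 - 1 = 2$)
$x{\left(Z \right)} = 2 + Z$ ($x{\left(Z \right)} = Z + 2 = 2 + Z$)
$39 x{\left(y{\left(L,3 \right)} \right)} \left(-28\right) = 39 \left(2 - 21\right) \left(-28\right) = 39 \left(-19\right) \left(-28\right) = \left(-741\right) \left(-28\right) = 20748$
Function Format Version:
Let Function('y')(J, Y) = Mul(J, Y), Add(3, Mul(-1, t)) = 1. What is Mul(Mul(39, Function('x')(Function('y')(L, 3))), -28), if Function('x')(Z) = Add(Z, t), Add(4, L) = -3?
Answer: 20748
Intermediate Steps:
L = -7 (L = Add(-4, -3) = -7)
t = 2 (t = Add(3, Mul(-1, 1)) = Add(3, -1) = 2)
Function('x')(Z) = Add(2, Z) (Function('x')(Z) = Add(Z, 2) = Add(2, Z))
Mul(Mul(39, Function('x')(Function('y')(L, 3))), -28) = Mul(Mul(39, Add(2, Mul(-7, 3))), -28) = Mul(Mul(39, Add(2, -21)), -28) = Mul(Mul(39, -19), -28) = Mul(-741, -28) = 20748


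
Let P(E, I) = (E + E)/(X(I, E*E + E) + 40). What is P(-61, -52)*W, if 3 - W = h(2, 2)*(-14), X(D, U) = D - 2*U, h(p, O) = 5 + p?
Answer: 6161/3666 ≈ 1.6806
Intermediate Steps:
P(E, I) = 2*E/(40 + I - 2*E - 2*E²) (P(E, I) = (E + E)/((I - 2*(E*E + E)) + 40) = (2*E)/((I - 2*(E² + E)) + 40) = (2*E)/((I - 2*(E + E²)) + 40) = (2*E)/((I + (-2*E - 2*E²)) + 40) = (2*E)/((I - 2*E - 2*E²) + 40) = (2*E)/(40 + I - 2*E - 2*E²) = 2*E/(40 + I - 2*E - 2*E²))
W = 101 (W = 3 - (5 + 2)*(-14) = 3 - 7*(-14) = 3 - 1*(-98) = 3 + 98 = 101)
P(-61, -52)*W = (2*(-61)/(40 - 52 - 2*(-61)*(1 - 61)))*101 = (2*(-61)/(40 - 52 - 2*(-61)*(-60)))*101 = (2*(-61)/(40 - 52 - 7320))*101 = (2*(-61)/(-7332))*101 = (2*(-61)*(-1/7332))*101 = (61/3666)*101 = 6161/3666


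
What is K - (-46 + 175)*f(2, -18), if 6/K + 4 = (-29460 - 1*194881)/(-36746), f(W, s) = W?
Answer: -19737630/77357 ≈ -255.15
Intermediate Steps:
K = 220476/77357 (K = 6/(-4 + (-29460 - 1*194881)/(-36746)) = 6/(-4 + (-29460 - 194881)*(-1/36746)) = 6/(-4 - 224341*(-1/36746)) = 6/(-4 + 224341/36746) = 6/(77357/36746) = 6*(36746/77357) = 220476/77357 ≈ 2.8501)
K - (-46 + 175)*f(2, -18) = 220476/77357 - (-46 + 175)*2 = 220476/77357 - 129*2 = 220476/77357 - 1*258 = 220476/77357 - 258 = -19737630/77357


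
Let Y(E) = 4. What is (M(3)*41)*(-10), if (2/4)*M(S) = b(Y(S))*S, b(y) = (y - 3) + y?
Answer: -12300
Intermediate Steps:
b(y) = -3 + 2*y (b(y) = (-3 + y) + y = -3 + 2*y)
M(S) = 10*S (M(S) = 2*((-3 + 2*4)*S) = 2*((-3 + 8)*S) = 2*(5*S) = 10*S)
(M(3)*41)*(-10) = ((10*3)*41)*(-10) = (30*41)*(-10) = 1230*(-10) = -12300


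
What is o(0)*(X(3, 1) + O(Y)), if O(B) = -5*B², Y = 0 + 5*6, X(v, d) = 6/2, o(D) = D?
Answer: 0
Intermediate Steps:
X(v, d) = 3 (X(v, d) = 6*(½) = 3)
Y = 30 (Y = 0 + 30 = 30)
o(0)*(X(3, 1) + O(Y)) = 0*(3 - 5*30²) = 0*(3 - 5*900) = 0*(3 - 4500) = 0*(-4497) = 0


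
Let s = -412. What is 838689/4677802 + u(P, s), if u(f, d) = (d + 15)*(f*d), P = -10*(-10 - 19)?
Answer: 221884802673809/4677802 ≈ 4.7434e+7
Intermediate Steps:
P = 290 (P = -10*(-29) = 290)
u(f, d) = d*f*(15 + d) (u(f, d) = (15 + d)*(d*f) = d*f*(15 + d))
838689/4677802 + u(P, s) = 838689/4677802 - 412*290*(15 - 412) = 838689*(1/4677802) - 412*290*(-397) = 838689/4677802 + 47433560 = 221884802673809/4677802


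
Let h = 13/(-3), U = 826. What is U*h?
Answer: -10738/3 ≈ -3579.3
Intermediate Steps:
h = -13/3 (h = 13*(-⅓) = -13/3 ≈ -4.3333)
U*h = 826*(-13/3) = -10738/3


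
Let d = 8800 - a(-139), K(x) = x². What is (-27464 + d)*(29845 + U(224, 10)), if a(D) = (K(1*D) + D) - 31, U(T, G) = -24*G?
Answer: -1119513075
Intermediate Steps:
a(D) = -31 + D + D² (a(D) = ((1*D)² + D) - 31 = (D² + D) - 31 = (D + D²) - 31 = -31 + D + D²)
d = -10351 (d = 8800 - (-31 - 139 + (-139)²) = 8800 - (-31 - 139 + 19321) = 8800 - 1*19151 = 8800 - 19151 = -10351)
(-27464 + d)*(29845 + U(224, 10)) = (-27464 - 10351)*(29845 - 24*10) = -37815*(29845 - 240) = -37815*29605 = -1119513075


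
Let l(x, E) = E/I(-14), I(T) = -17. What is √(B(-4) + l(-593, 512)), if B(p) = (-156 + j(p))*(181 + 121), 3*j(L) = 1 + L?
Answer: 5*I*√548454/17 ≈ 217.82*I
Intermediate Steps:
j(L) = ⅓ + L/3 (j(L) = (1 + L)/3 = ⅓ + L/3)
l(x, E) = -E/17 (l(x, E) = E/(-17) = E*(-1/17) = -E/17)
B(p) = -141034/3 + 302*p/3 (B(p) = (-156 + (⅓ + p/3))*(181 + 121) = (-467/3 + p/3)*302 = -141034/3 + 302*p/3)
√(B(-4) + l(-593, 512)) = √((-141034/3 + (302/3)*(-4)) - 1/17*512) = √((-141034/3 - 1208/3) - 512/17) = √(-47414 - 512/17) = √(-806550/17) = 5*I*√548454/17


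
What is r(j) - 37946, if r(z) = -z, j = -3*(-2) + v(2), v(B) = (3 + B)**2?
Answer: -37977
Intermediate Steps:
j = 31 (j = -3*(-2) + (3 + 2)**2 = 6 + 5**2 = 6 + 25 = 31)
r(j) - 37946 = -1*31 - 37946 = -31 - 37946 = -37977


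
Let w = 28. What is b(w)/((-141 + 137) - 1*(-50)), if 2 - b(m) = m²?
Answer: -17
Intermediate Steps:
b(m) = 2 - m²
b(w)/((-141 + 137) - 1*(-50)) = (2 - 1*28²)/((-141 + 137) - 1*(-50)) = (2 - 1*784)/(-4 + 50) = (2 - 784)/46 = -782*1/46 = -17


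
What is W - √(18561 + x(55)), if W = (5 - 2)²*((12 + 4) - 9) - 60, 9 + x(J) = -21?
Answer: 3 - 3*√2059 ≈ -133.13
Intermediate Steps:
x(J) = -30 (x(J) = -9 - 21 = -30)
W = 3 (W = 3²*(16 - 9) - 60 = 9*7 - 60 = 63 - 60 = 3)
W - √(18561 + x(55)) = 3 - √(18561 - 30) = 3 - √18531 = 3 - 3*√2059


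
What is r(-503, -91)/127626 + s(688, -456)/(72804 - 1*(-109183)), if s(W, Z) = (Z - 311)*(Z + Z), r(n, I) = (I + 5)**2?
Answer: 3485418206/893318187 ≈ 3.9017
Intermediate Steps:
r(n, I) = (5 + I)**2
s(W, Z) = 2*Z*(-311 + Z) (s(W, Z) = (-311 + Z)*(2*Z) = 2*Z*(-311 + Z))
r(-503, -91)/127626 + s(688, -456)/(72804 - 1*(-109183)) = (5 - 91)**2/127626 + (2*(-456)*(-311 - 456))/(72804 - 1*(-109183)) = (-86)**2*(1/127626) + (2*(-456)*(-767))/(72804 + 109183) = 7396*(1/127626) + 699504/181987 = 3698/63813 + 699504*(1/181987) = 3698/63813 + 53808/13999 = 3485418206/893318187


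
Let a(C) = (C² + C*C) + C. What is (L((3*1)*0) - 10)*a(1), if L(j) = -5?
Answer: -45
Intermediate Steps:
a(C) = C + 2*C² (a(C) = (C² + C²) + C = 2*C² + C = C + 2*C²)
(L((3*1)*0) - 10)*a(1) = (-5 - 10)*(1*(1 + 2*1)) = -15*(1 + 2) = -15*3 = -45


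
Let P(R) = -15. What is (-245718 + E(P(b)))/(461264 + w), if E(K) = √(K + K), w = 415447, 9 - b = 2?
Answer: -7446/26567 + I*√30/876711 ≈ -0.28027 + 6.2475e-6*I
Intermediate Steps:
b = 7 (b = 9 - 1*2 = 9 - 2 = 7)
E(K) = √2*√K (E(K) = √(2*K) = √2*√K)
(-245718 + E(P(b)))/(461264 + w) = (-245718 + √2*√(-15))/(461264 + 415447) = (-245718 + √2*(I*√15))/876711 = (-245718 + I*√30)*(1/876711) = -7446/26567 + I*√30/876711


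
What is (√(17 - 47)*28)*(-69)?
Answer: -1932*I*√30 ≈ -10582.0*I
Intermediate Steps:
(√(17 - 47)*28)*(-69) = (√(-30)*28)*(-69) = ((I*√30)*28)*(-69) = (28*I*√30)*(-69) = -1932*I*√30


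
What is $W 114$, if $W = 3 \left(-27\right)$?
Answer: $-9234$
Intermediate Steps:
$W = -81$
$W 114 = \left(-81\right) 114 = -9234$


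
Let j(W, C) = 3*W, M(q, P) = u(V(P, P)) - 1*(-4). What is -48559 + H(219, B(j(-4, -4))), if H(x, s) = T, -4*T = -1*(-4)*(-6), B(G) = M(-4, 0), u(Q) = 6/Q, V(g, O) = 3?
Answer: -48553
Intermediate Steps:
M(q, P) = 6 (M(q, P) = 6/3 - 1*(-4) = 6*(1/3) + 4 = 2 + 4 = 6)
B(G) = 6
T = 6 (T = -(-1*(-4))*(-6)/4 = -(-6) = -1/4*(-24) = 6)
H(x, s) = 6
-48559 + H(219, B(j(-4, -4))) = -48559 + 6 = -48553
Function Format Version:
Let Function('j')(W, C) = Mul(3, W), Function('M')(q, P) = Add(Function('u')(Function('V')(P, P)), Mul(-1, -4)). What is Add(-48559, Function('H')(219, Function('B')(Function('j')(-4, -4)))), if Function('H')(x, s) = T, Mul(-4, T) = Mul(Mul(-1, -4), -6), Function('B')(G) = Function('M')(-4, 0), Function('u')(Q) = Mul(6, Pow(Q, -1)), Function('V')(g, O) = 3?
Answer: -48553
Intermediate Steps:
Function('M')(q, P) = 6 (Function('M')(q, P) = Add(Mul(6, Pow(3, -1)), Mul(-1, -4)) = Add(Mul(6, Rational(1, 3)), 4) = Add(2, 4) = 6)
Function('B')(G) = 6
T = 6 (T = Mul(Rational(-1, 4), Mul(Mul(-1, -4), -6)) = Mul(Rational(-1, 4), Mul(4, -6)) = Mul(Rational(-1, 4), -24) = 6)
Function('H')(x, s) = 6
Add(-48559, Function('H')(219, Function('B')(Function('j')(-4, -4)))) = Add(-48559, 6) = -48553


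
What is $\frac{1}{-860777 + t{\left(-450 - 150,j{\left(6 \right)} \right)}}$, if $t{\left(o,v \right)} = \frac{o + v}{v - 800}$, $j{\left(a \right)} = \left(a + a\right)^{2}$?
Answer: $- \frac{82}{70583657} \approx -1.1617 \cdot 10^{-6}$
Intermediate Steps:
$j{\left(a \right)} = 4 a^{2}$ ($j{\left(a \right)} = \left(2 a\right)^{2} = 4 a^{2}$)
$t{\left(o,v \right)} = \frac{o + v}{-800 + v}$
$\frac{1}{-860777 + t{\left(-450 - 150,j{\left(6 \right)} \right)}} = \frac{1}{-860777 + \frac{\left(-450 - 150\right) + 4 \cdot 6^{2}}{-800 + 4 \cdot 6^{2}}} = \frac{1}{-860777 + \frac{-600 + 4 \cdot 36}{-800 + 4 \cdot 36}} = \frac{1}{-860777 + \frac{-600 + 144}{-800 + 144}} = \frac{1}{-860777 + \frac{1}{-656} \left(-456\right)} = \frac{1}{-860777 - - \frac{57}{82}} = \frac{1}{-860777 + \frac{57}{82}} = \frac{1}{- \frac{70583657}{82}} = - \frac{82}{70583657}$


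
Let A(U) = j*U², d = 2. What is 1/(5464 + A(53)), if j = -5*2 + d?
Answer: -1/17008 ≈ -5.8796e-5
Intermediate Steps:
j = -8 (j = -5*2 + 2 = -10 + 2 = -8)
A(U) = -8*U²
1/(5464 + A(53)) = 1/(5464 - 8*53²) = 1/(5464 - 8*2809) = 1/(5464 - 22472) = 1/(-17008) = -1/17008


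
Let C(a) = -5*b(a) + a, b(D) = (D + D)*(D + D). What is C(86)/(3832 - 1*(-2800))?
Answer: -73917/3316 ≈ -22.291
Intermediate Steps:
b(D) = 4*D**2 (b(D) = (2*D)*(2*D) = 4*D**2)
C(a) = a - 20*a**2 (C(a) = -20*a**2 + a = a - 20*a**2)
C(86)/(3832 - 1*(-2800)) = (86*(1 - 20*86))/(3832 - 1*(-2800)) = (86*(1 - 1720))/(3832 + 2800) = (86*(-1719))/6632 = -147834*1/6632 = -73917/3316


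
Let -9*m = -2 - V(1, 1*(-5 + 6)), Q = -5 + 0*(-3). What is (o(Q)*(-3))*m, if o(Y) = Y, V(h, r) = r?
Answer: 5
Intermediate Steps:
Q = -5 (Q = -5 + 0 = -5)
m = 1/3 (m = -(-2 - (-5 + 6))/9 = -(-2 - 1)/9 = -1/9*(-3) = 1/3 ≈ 0.33333)
(o(Q)*(-3))*m = -5*(-3)*(1/3) = 15*(1/3) = 5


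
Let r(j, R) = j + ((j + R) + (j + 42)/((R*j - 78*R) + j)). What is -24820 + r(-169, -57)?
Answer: -350740777/13910 ≈ -25215.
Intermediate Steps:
r(j, R) = R + 2*j + (42 + j)/(j - 78*R + R*j) (r(j, R) = j + ((R + j) + (42 + j)/((-78*R + R*j) + j)) = j + ((R + j) + (42 + j)/(j - 78*R + R*j)) = j + (R + j + (42 + j)/(j - 78*R + R*j)) = R + 2*j + (42 + j)/(j - 78*R + R*j))
-24820 + r(-169, -57) = -24820 + (42 - 169 - 78*(-57)**2 + 2*(-169)**2 - 169*(-57)**2 - 155*(-57)*(-169) + 2*(-57)*(-169)**2)/(-169 - 78*(-57) - 57*(-169)) = -24820 + (42 - 169 - 78*3249 + 2*28561 - 169*3249 - 1493115 + 2*(-57)*28561)/(-169 + 4446 + 9633) = -24820 + (42 - 169 - 253422 + 57122 - 549081 - 1493115 - 3255954)/13910 = -24820 + (1/13910)*(-5494577) = -24820 - 5494577/13910 = -350740777/13910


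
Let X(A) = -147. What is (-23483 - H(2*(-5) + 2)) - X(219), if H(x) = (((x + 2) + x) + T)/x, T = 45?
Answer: -186657/8 ≈ -23332.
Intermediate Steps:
H(x) = (47 + 2*x)/x (H(x) = (((x + 2) + x) + 45)/x = (((2 + x) + x) + 45)/x = ((2 + 2*x) + 45)/x = (47 + 2*x)/x)
(-23483 - H(2*(-5) + 2)) - X(219) = (-23483 - (2 + 47/(2*(-5) + 2))) - 1*(-147) = (-23483 - (2 + 47/(-10 + 2))) + 147 = (-23483 - (2 + 47/(-8))) + 147 = (-23483 - (2 + 47*(-⅛))) + 147 = (-23483 - (2 - 47/8)) + 147 = (-23483 - 1*(-31/8)) + 147 = (-23483 + 31/8) + 147 = -187833/8 + 147 = -186657/8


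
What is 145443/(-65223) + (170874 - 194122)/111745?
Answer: -5922944113/2429448045 ≈ -2.4380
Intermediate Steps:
145443/(-65223) + (170874 - 194122)/111745 = 145443*(-1/65223) - 23248*1/111745 = -48481/21741 - 23248/111745 = -5922944113/2429448045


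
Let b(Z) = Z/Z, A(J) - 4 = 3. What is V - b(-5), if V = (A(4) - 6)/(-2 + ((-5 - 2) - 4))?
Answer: -14/13 ≈ -1.0769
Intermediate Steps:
A(J) = 7 (A(J) = 4 + 3 = 7)
b(Z) = 1
V = -1/13 (V = (7 - 6)/(-2 + ((-5 - 2) - 4)) = 1/(-2 + (-7 - 4)) = 1/(-2 - 11) = 1/(-13) = 1*(-1/13) = -1/13 ≈ -0.076923)
V - b(-5) = -1/13 - 1*1 = -1/13 - 1 = -14/13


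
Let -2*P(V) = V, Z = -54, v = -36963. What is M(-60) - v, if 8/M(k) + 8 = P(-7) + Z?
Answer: 4324655/117 ≈ 36963.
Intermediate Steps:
P(V) = -V/2
M(k) = -16/117 (M(k) = 8/(-8 + (-½*(-7) - 54)) = 8/(-8 + (7/2 - 54)) = 8/(-8 - 101/2) = 8/(-117/2) = 8*(-2/117) = -16/117)
M(-60) - v = -16/117 - 1*(-36963) = -16/117 + 36963 = 4324655/117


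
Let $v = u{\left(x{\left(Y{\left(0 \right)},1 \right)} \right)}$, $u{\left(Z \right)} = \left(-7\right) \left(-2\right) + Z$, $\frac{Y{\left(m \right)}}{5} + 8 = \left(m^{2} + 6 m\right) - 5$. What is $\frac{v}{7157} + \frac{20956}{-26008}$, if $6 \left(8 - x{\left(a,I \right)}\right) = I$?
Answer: $- \frac{56030344}{69802221} \approx -0.8027$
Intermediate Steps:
$Y{\left(m \right)} = -65 + 5 m^{2} + 30 m$ ($Y{\left(m \right)} = -40 + 5 \left(\left(m^{2} + 6 m\right) - 5\right) = -40 + 5 \left(-5 + m^{2} + 6 m\right) = -40 + \left(-25 + 5 m^{2} + 30 m\right) = -65 + 5 m^{2} + 30 m$)
$x{\left(a,I \right)} = 8 - \frac{I}{6}$
$u{\left(Z \right)} = 14 + Z$
$v = \frac{131}{6}$ ($v = 14 + \left(8 - \frac{1}{6}\right) = 14 + \frac{47}{6} = \frac{131}{6} \approx 21.833$)
$\frac{v}{7157} + \frac{20956}{-26008} = \frac{131}{6 \cdot 7157} + \frac{20956}{-26008} = \frac{131}{6} \cdot \frac{1}{7157} + 20956 \left(- \frac{1}{26008}\right) = \frac{131}{42942} - \frac{5239}{6502} = - \frac{56030344}{69802221}$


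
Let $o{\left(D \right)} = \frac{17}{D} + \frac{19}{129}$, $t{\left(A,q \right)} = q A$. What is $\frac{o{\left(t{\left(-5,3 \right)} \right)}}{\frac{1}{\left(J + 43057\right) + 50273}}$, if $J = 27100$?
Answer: $- \frac{5106232}{43} \approx -1.1875 \cdot 10^{5}$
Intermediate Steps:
$t{\left(A,q \right)} = A q$
$o{\left(D \right)} = \frac{19}{129} + \frac{17}{D}$ ($o{\left(D \right)} = \frac{17}{D} + 19 \cdot \frac{1}{129} = \frac{17}{D} + \frac{19}{129} = \frac{19}{129} + \frac{17}{D}$)
$\frac{o{\left(t{\left(-5,3 \right)} \right)}}{\frac{1}{\left(J + 43057\right) + 50273}} = \frac{\frac{19}{129} + \frac{17}{\left(-5\right) 3}}{\frac{1}{\left(27100 + 43057\right) + 50273}} = \frac{\frac{19}{129} + \frac{17}{-15}}{\frac{1}{70157 + 50273}} = \frac{\frac{19}{129} + 17 \left(- \frac{1}{15}\right)}{\frac{1}{120430}} = \left(\frac{19}{129} - \frac{17}{15}\right) \frac{1}{\frac{1}{120430}} = \left(- \frac{212}{215}\right) 120430 = - \frac{5106232}{43}$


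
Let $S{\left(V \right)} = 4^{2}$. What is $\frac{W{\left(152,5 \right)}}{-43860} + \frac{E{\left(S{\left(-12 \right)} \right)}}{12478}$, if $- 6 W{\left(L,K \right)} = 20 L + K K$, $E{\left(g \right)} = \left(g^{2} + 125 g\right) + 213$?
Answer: $\frac{4046983}{19315944} \approx 0.20952$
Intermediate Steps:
$S{\left(V \right)} = 16$
$E{\left(g \right)} = 213 + g^{2} + 125 g$
$W{\left(L,K \right)} = - \frac{10 L}{3} - \frac{K^{2}}{6}$ ($W{\left(L,K \right)} = - \frac{20 L + K K}{6} = - \frac{20 L + K^{2}}{6} = - \frac{K^{2} + 20 L}{6} = - \frac{10 L}{3} - \frac{K^{2}}{6}$)
$\frac{W{\left(152,5 \right)}}{-43860} + \frac{E{\left(S{\left(-12 \right)} \right)}}{12478} = \frac{\left(- \frac{10}{3}\right) 152 - \frac{5^{2}}{6}}{-43860} + \frac{213 + 16^{2} + 125 \cdot 16}{12478} = \left(- \frac{1520}{3} - \frac{25}{6}\right) \left(- \frac{1}{43860}\right) + \left(213 + 256 + 2000\right) \frac{1}{12478} = \left(- \frac{1520}{3} - \frac{25}{6}\right) \left(- \frac{1}{43860}\right) + 2469 \cdot \frac{1}{12478} = \left(- \frac{3065}{6}\right) \left(- \frac{1}{43860}\right) + \frac{2469}{12478} = \frac{613}{52632} + \frac{2469}{12478} = \frac{4046983}{19315944}$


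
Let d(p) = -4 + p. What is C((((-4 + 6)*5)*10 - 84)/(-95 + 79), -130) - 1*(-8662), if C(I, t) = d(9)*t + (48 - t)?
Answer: 8190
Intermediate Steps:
C(I, t) = 48 + 4*t (C(I, t) = (-4 + 9)*t + (48 - t) = 5*t + (48 - t) = 48 + 4*t)
C((((-4 + 6)*5)*10 - 84)/(-95 + 79), -130) - 1*(-8662) = (48 + 4*(-130)) - 1*(-8662) = (48 - 520) + 8662 = -472 + 8662 = 8190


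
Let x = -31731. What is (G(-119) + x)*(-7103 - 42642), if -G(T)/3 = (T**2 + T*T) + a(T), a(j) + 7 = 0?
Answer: 5804047620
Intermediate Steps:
a(j) = -7 (a(j) = -7 + 0 = -7)
G(T) = 21 - 6*T**2 (G(T) = -3*((T**2 + T*T) - 7) = -3*((T**2 + T**2) - 7) = -3*(2*T**2 - 7) = -3*(-7 + 2*T**2) = 21 - 6*T**2)
(G(-119) + x)*(-7103 - 42642) = ((21 - 6*(-119)**2) - 31731)*(-7103 - 42642) = ((21 - 6*14161) - 31731)*(-49745) = ((21 - 84966) - 31731)*(-49745) = (-84945 - 31731)*(-49745) = -116676*(-49745) = 5804047620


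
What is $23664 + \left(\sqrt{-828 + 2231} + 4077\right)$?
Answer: $27741 + \sqrt{1403} \approx 27778.0$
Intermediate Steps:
$23664 + \left(\sqrt{-828 + 2231} + 4077\right) = 23664 + \left(\sqrt{1403} + 4077\right) = 23664 + \left(4077 + \sqrt{1403}\right) = 27741 + \sqrt{1403}$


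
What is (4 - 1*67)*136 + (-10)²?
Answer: -8468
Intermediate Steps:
(4 - 1*67)*136 + (-10)² = (4 - 67)*136 + 100 = -63*136 + 100 = -8568 + 100 = -8468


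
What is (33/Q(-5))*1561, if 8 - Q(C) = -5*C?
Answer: -51513/17 ≈ -3030.2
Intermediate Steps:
Q(C) = 8 + 5*C (Q(C) = 8 - (-5)*C = 8 + 5*C)
(33/Q(-5))*1561 = (33/(8 + 5*(-5)))*1561 = (33/(8 - 25))*1561 = (33/(-17))*1561 = (33*(-1/17))*1561 = -33/17*1561 = -51513/17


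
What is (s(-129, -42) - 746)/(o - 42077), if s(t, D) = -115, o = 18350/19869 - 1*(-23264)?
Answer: 17107209/373777147 ≈ 0.045768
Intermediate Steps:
o = 462250766/19869 (o = 18350*(1/19869) + 23264 = 18350/19869 + 23264 = 462250766/19869 ≈ 23265.)
(s(-129, -42) - 746)/(o - 42077) = (-115 - 746)/(462250766/19869 - 42077) = -861/(-373777147/19869) = -861*(-19869/373777147) = 17107209/373777147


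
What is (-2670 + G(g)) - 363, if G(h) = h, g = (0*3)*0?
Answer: -3033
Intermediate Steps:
g = 0 (g = 0*0 = 0)
(-2670 + G(g)) - 363 = (-2670 + 0) - 363 = -2670 - 363 = -3033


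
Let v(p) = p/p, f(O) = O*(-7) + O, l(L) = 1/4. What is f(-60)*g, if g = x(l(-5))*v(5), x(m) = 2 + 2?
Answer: 1440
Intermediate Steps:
l(L) = ¼ (l(L) = 1*(¼) = ¼)
f(O) = -6*O (f(O) = -7*O + O = -6*O)
v(p) = 1
x(m) = 4
g = 4 (g = 4*1 = 4)
f(-60)*g = -6*(-60)*4 = 360*4 = 1440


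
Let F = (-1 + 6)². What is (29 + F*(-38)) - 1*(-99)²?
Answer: -10722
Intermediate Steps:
F = 25 (F = 5² = 25)
(29 + F*(-38)) - 1*(-99)² = (29 + 25*(-38)) - 1*(-99)² = (29 - 950) - 1*9801 = -921 - 9801 = -10722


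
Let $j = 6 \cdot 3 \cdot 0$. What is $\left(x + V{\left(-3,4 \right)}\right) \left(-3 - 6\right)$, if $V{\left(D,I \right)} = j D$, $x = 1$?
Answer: $-9$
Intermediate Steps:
$j = 0$ ($j = 18 \cdot 0 = 0$)
$V{\left(D,I \right)} = 0$ ($V{\left(D,I \right)} = 0 D = 0$)
$\left(x + V{\left(-3,4 \right)}\right) \left(-3 - 6\right) = \left(1 + 0\right) \left(-3 - 6\right) = 1 \left(-9\right) = -9$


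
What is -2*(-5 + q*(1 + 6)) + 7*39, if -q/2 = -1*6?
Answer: 115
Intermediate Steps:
q = 12 (q = -(-2)*6 = -2*(-6) = 12)
-2*(-5 + q*(1 + 6)) + 7*39 = -2*(-5 + 12*(1 + 6)) + 7*39 = -2*(-5 + 12*7) + 273 = -2*(-5 + 84) + 273 = -2*79 + 273 = -158 + 273 = 115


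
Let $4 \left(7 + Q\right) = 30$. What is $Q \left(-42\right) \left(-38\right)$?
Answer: $798$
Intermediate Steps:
$Q = \frac{1}{2}$ ($Q = -7 + \frac{1}{4} \cdot 30 = -7 + \frac{15}{2} = \frac{1}{2} \approx 0.5$)
$Q \left(-42\right) \left(-38\right) = \frac{1}{2} \left(-42\right) \left(-38\right) = \left(-21\right) \left(-38\right) = 798$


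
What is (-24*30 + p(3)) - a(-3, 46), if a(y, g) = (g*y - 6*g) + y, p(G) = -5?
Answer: -308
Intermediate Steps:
a(y, g) = y - 6*g + g*y (a(y, g) = (-6*g + g*y) + y = y - 6*g + g*y)
(-24*30 + p(3)) - a(-3, 46) = (-24*30 - 5) - (-3 - 6*46 + 46*(-3)) = (-720 - 5) - (-3 - 276 - 138) = -725 - 1*(-417) = -725 + 417 = -308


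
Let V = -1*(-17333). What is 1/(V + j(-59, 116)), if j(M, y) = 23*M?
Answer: 1/15976 ≈ 6.2594e-5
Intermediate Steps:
V = 17333
1/(V + j(-59, 116)) = 1/(17333 + 23*(-59)) = 1/(17333 - 1357) = 1/15976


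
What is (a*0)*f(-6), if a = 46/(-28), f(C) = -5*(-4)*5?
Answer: 0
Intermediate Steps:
f(C) = 100 (f(C) = 20*5 = 100)
a = -23/14 (a = 46*(-1/28) = -23/14 ≈ -1.6429)
(a*0)*f(-6) = -23/14*0*100 = 0*100 = 0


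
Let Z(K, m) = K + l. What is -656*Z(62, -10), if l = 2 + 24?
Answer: -57728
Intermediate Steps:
l = 26
Z(K, m) = 26 + K (Z(K, m) = K + 26 = 26 + K)
-656*Z(62, -10) = -656*(26 + 62) = -656*88 = -57728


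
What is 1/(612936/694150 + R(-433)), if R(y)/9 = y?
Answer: -347075/1352244807 ≈ -0.00025667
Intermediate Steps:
R(y) = 9*y
1/(612936/694150 + R(-433)) = 1/(612936/694150 + 9*(-433)) = 1/(612936*(1/694150) - 3897) = 1/(306468/347075 - 3897) = 1/(-1352244807/347075) = -347075/1352244807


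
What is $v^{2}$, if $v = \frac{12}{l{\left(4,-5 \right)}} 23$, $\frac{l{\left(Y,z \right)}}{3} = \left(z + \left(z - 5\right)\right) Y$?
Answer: $\frac{529}{225} \approx 2.3511$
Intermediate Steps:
$l{\left(Y,z \right)} = 3 Y \left(-5 + 2 z\right)$ ($l{\left(Y,z \right)} = 3 \left(z + \left(z - 5\right)\right) Y = 3 \left(z + \left(-5 + z\right)\right) Y = 3 \left(-5 + 2 z\right) Y = 3 Y \left(-5 + 2 z\right)$)
$v = - \frac{23}{15}$ ($v = \frac{12}{3 \cdot 4 \left(-5 + 2 \left(-5\right)\right)} 23 = \frac{12}{3 \cdot 4 \left(-5 - 10\right)} 23 = \frac{12}{3 \cdot 4 \left(-15\right)} 23 = \frac{12}{-180} \cdot 23 = 12 \left(- \frac{1}{180}\right) 23 = \left(- \frac{1}{15}\right) 23 = - \frac{23}{15} \approx -1.5333$)
$v^{2} = \left(- \frac{23}{15}\right)^{2} = \frac{529}{225}$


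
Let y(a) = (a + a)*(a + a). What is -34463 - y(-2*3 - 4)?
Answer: -34863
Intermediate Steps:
y(a) = 4*a**2 (y(a) = (2*a)*(2*a) = 4*a**2)
-34463 - y(-2*3 - 4) = -34463 - 4*(-2*3 - 4)**2 = -34463 - 4*(-6 - 4)**2 = -34463 - 4*(-10)**2 = -34463 - 4*100 = -34463 - 1*400 = -34463 - 400 = -34863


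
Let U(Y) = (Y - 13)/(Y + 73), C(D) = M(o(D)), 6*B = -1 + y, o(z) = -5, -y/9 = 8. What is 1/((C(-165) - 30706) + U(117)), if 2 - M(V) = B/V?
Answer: -114/3500471 ≈ -3.2567e-5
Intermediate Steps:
y = -72 (y = -9*8 = -72)
B = -73/6 (B = (-1 - 72)/6 = (1/6)*(-73) = -73/6 ≈ -12.167)
M(V) = 2 + 73/(6*V) (M(V) = 2 - (-73)/(6*V) = 2 + 73/(6*V))
C(D) = -13/30 (C(D) = 2 + (73/6)/(-5) = 2 + (73/6)*(-1/5) = 2 - 73/30 = -13/30)
U(Y) = (-13 + Y)/(73 + Y)
1/((C(-165) - 30706) + U(117)) = 1/((-13/30 - 30706) + (-13 + 117)/(73 + 117)) = 1/(-921193/30 + 104/190) = 1/(-921193/30 + (1/190)*104) = 1/(-921193/30 + 52/95) = 1/(-3500471/114) = -114/3500471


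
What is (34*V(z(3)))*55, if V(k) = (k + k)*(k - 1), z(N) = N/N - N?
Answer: 22440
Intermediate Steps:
z(N) = 1 - N
V(k) = 2*k*(-1 + k) (V(k) = (2*k)*(-1 + k) = 2*k*(-1 + k))
(34*V(z(3)))*55 = (34*(2*(1 - 1*3)*(-1 + (1 - 1*3))))*55 = (34*(2*(1 - 3)*(-1 + (1 - 3))))*55 = (34*(2*(-2)*(-1 - 2)))*55 = (34*(2*(-2)*(-3)))*55 = (34*12)*55 = 408*55 = 22440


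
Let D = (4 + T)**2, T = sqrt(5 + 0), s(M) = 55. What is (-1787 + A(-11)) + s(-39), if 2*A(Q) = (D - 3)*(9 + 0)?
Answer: -1651 + 36*sqrt(5) ≈ -1570.5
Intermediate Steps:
T = sqrt(5) ≈ 2.2361
D = (4 + sqrt(5))**2 ≈ 38.889
A(Q) = -27/2 + 9*(4 + sqrt(5))**2/2 (A(Q) = (((4 + sqrt(5))**2 - 3)*(9 + 0))/2 = ((-3 + (4 + sqrt(5))**2)*9)/2 = (-27 + 9*(4 + sqrt(5))**2)/2 = -27/2 + 9*(4 + sqrt(5))**2/2)
(-1787 + A(-11)) + s(-39) = (-1787 + (81 + 36*sqrt(5))) + 55 = (-1706 + 36*sqrt(5)) + 55 = -1651 + 36*sqrt(5)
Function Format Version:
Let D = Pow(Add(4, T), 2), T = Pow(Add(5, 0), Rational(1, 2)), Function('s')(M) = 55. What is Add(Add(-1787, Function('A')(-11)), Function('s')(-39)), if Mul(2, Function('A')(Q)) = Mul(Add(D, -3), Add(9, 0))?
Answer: Add(-1651, Mul(36, Pow(5, Rational(1, 2)))) ≈ -1570.5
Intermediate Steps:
T = Pow(5, Rational(1, 2)) ≈ 2.2361
D = Pow(Add(4, Pow(5, Rational(1, 2))), 2) ≈ 38.889
Function('A')(Q) = Add(Rational(-27, 2), Mul(Rational(9, 2), Pow(Add(4, Pow(5, Rational(1, 2))), 2))) (Function('A')(Q) = Mul(Rational(1, 2), Mul(Add(Pow(Add(4, Pow(5, Rational(1, 2))), 2), -3), Add(9, 0))) = Mul(Rational(1, 2), Mul(Add(-3, Pow(Add(4, Pow(5, Rational(1, 2))), 2)), 9)) = Mul(Rational(1, 2), Add(-27, Mul(9, Pow(Add(4, Pow(5, Rational(1, 2))), 2)))) = Add(Rational(-27, 2), Mul(Rational(9, 2), Pow(Add(4, Pow(5, Rational(1, 2))), 2))))
Add(Add(-1787, Function('A')(-11)), Function('s')(-39)) = Add(Add(-1787, Add(81, Mul(36, Pow(5, Rational(1, 2))))), 55) = Add(Add(-1706, Mul(36, Pow(5, Rational(1, 2)))), 55) = Add(-1651, Mul(36, Pow(5, Rational(1, 2))))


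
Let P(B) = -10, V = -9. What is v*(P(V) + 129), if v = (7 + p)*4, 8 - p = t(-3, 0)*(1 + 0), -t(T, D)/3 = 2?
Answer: 9996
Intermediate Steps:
t(T, D) = -6 (t(T, D) = -3*2 = -6)
p = 14 (p = 8 - (-6)*(1 + 0) = 8 - (-6) = 8 - 1*(-6) = 8 + 6 = 14)
v = 84 (v = (7 + 14)*4 = 21*4 = 84)
v*(P(V) + 129) = 84*(-10 + 129) = 84*119 = 9996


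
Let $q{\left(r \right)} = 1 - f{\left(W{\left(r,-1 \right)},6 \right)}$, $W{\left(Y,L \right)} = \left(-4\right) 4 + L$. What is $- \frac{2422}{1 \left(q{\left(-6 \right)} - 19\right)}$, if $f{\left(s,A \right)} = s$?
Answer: $2422$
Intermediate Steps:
$W{\left(Y,L \right)} = -16 + L$
$q{\left(r \right)} = 18$ ($q{\left(r \right)} = 1 - \left(-16 - 1\right) = 1 - -17 = 1 + 17 = 18$)
$- \frac{2422}{1 \left(q{\left(-6 \right)} - 19\right)} = - \frac{2422}{1 \left(18 - 19\right)} = - \frac{2422}{1 \left(-1\right)} = - \frac{2422}{-1} = \left(-2422\right) \left(-1\right) = 2422$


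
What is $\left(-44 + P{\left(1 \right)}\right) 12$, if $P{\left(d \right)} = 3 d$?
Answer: $-492$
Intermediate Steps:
$\left(-44 + P{\left(1 \right)}\right) 12 = \left(-44 + 3 \cdot 1\right) 12 = \left(-44 + 3\right) 12 = \left(-41\right) 12 = -492$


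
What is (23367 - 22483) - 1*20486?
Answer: -19602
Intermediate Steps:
(23367 - 22483) - 1*20486 = 884 - 20486 = -19602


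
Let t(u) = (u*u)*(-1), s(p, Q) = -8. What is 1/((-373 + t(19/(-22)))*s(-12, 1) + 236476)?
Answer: 121/28975382 ≈ 4.1760e-6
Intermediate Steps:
t(u) = -u² (t(u) = u²*(-1) = -u²)
1/((-373 + t(19/(-22)))*s(-12, 1) + 236476) = 1/((-373 - (19/(-22))²)*(-8) + 236476) = 1/((-373 - (19*(-1/22))²)*(-8) + 236476) = 1/((-373 - (-19/22)²)*(-8) + 236476) = 1/((-373 - 1*361/484)*(-8) + 236476) = 1/((-373 - 361/484)*(-8) + 236476) = 1/(-180893/484*(-8) + 236476) = 1/(361786/121 + 236476) = 1/(28975382/121) = 121/28975382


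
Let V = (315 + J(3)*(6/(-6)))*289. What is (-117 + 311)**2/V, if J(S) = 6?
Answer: 37636/89301 ≈ 0.42145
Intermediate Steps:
V = 89301 (V = (315 + 6*(6/(-6)))*289 = (315 + 6*(6*(-1/6)))*289 = (315 + 6*(-1))*289 = (315 - 6)*289 = 309*289 = 89301)
(-117 + 311)**2/V = (-117 + 311)**2/89301 = 194**2*(1/89301) = 37636*(1/89301) = 37636/89301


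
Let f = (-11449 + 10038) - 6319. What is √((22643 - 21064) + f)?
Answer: I*√6151 ≈ 78.428*I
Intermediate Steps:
f = -7730 (f = -1411 - 6319 = -7730)
√((22643 - 21064) + f) = √((22643 - 21064) - 7730) = √(1579 - 7730) = √(-6151) = I*√6151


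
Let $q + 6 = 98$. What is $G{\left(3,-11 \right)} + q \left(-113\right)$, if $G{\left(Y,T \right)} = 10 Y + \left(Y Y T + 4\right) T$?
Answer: $-9321$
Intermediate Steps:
$q = 92$ ($q = -6 + 98 = 92$)
$G{\left(Y,T \right)} = 10 Y + T \left(4 + T Y^{2}\right)$ ($G{\left(Y,T \right)} = 10 Y + \left(Y^{2} T + 4\right) T = 10 Y + \left(T Y^{2} + 4\right) T = 10 Y + \left(4 + T Y^{2}\right) T = 10 Y + T \left(4 + T Y^{2}\right)$)
$G{\left(3,-11 \right)} + q \left(-113\right) = \left(4 \left(-11\right) + 10 \cdot 3 + \left(-11\right)^{2} \cdot 3^{2}\right) + 92 \left(-113\right) = \left(-44 + 30 + 121 \cdot 9\right) - 10396 = \left(-44 + 30 + 1089\right) - 10396 = 1075 - 10396 = -9321$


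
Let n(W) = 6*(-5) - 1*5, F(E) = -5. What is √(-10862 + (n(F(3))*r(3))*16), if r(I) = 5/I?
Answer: I*√106158/3 ≈ 108.61*I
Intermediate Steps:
n(W) = -35 (n(W) = -30 - 5 = -35)
√(-10862 + (n(F(3))*r(3))*16) = √(-10862 - 175/3*16) = √(-10862 - 2800/3) = √(-35386/3) = I*√106158/3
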